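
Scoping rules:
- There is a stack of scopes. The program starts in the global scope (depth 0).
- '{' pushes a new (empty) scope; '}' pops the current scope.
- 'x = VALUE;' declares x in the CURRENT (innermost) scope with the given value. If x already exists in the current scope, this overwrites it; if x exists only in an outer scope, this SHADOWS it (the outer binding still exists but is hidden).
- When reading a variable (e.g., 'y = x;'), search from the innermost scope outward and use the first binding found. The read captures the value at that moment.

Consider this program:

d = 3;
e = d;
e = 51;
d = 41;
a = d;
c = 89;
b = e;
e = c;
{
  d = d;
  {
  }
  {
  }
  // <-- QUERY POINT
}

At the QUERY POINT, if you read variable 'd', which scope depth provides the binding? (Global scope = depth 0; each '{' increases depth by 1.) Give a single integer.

Answer: 1

Derivation:
Step 1: declare d=3 at depth 0
Step 2: declare e=(read d)=3 at depth 0
Step 3: declare e=51 at depth 0
Step 4: declare d=41 at depth 0
Step 5: declare a=(read d)=41 at depth 0
Step 6: declare c=89 at depth 0
Step 7: declare b=(read e)=51 at depth 0
Step 8: declare e=(read c)=89 at depth 0
Step 9: enter scope (depth=1)
Step 10: declare d=(read d)=41 at depth 1
Step 11: enter scope (depth=2)
Step 12: exit scope (depth=1)
Step 13: enter scope (depth=2)
Step 14: exit scope (depth=1)
Visible at query point: a=41 b=51 c=89 d=41 e=89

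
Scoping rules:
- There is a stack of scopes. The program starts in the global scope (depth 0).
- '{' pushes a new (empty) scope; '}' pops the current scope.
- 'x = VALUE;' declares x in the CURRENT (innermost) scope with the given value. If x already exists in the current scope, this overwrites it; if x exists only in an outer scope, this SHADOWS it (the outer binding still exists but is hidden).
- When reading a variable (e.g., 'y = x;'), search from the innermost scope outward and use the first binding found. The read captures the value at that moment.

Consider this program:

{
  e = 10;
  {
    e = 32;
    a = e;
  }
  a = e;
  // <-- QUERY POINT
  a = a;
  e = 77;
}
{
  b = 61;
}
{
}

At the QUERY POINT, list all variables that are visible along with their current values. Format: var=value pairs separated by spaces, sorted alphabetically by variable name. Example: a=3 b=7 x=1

Answer: a=10 e=10

Derivation:
Step 1: enter scope (depth=1)
Step 2: declare e=10 at depth 1
Step 3: enter scope (depth=2)
Step 4: declare e=32 at depth 2
Step 5: declare a=(read e)=32 at depth 2
Step 6: exit scope (depth=1)
Step 7: declare a=(read e)=10 at depth 1
Visible at query point: a=10 e=10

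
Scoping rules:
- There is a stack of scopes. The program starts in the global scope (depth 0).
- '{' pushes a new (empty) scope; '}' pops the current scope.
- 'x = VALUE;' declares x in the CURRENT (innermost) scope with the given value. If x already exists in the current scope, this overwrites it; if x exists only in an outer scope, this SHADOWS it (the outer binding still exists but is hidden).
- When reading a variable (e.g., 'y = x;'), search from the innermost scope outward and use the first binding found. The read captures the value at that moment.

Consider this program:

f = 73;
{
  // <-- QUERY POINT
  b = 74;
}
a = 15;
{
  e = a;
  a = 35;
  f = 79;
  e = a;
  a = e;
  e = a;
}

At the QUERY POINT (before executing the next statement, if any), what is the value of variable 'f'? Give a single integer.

Step 1: declare f=73 at depth 0
Step 2: enter scope (depth=1)
Visible at query point: f=73

Answer: 73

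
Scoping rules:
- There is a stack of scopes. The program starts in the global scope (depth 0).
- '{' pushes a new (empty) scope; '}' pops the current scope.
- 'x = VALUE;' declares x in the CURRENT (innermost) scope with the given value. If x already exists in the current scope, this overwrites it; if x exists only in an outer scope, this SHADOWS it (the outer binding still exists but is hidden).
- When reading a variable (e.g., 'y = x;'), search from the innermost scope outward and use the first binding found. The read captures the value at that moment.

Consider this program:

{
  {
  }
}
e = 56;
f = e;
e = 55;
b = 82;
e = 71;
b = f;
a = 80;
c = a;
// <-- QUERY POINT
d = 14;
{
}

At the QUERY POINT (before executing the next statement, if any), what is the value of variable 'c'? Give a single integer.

Answer: 80

Derivation:
Step 1: enter scope (depth=1)
Step 2: enter scope (depth=2)
Step 3: exit scope (depth=1)
Step 4: exit scope (depth=0)
Step 5: declare e=56 at depth 0
Step 6: declare f=(read e)=56 at depth 0
Step 7: declare e=55 at depth 0
Step 8: declare b=82 at depth 0
Step 9: declare e=71 at depth 0
Step 10: declare b=(read f)=56 at depth 0
Step 11: declare a=80 at depth 0
Step 12: declare c=(read a)=80 at depth 0
Visible at query point: a=80 b=56 c=80 e=71 f=56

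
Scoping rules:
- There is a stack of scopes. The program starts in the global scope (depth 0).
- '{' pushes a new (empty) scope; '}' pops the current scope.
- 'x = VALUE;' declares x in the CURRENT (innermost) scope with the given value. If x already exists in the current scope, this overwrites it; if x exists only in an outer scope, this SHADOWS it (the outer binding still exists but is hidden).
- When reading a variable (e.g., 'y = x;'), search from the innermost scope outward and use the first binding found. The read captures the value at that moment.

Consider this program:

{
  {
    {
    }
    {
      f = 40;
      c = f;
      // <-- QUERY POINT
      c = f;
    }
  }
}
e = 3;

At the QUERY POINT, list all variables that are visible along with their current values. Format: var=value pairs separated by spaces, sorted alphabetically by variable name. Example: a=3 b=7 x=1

Step 1: enter scope (depth=1)
Step 2: enter scope (depth=2)
Step 3: enter scope (depth=3)
Step 4: exit scope (depth=2)
Step 5: enter scope (depth=3)
Step 6: declare f=40 at depth 3
Step 7: declare c=(read f)=40 at depth 3
Visible at query point: c=40 f=40

Answer: c=40 f=40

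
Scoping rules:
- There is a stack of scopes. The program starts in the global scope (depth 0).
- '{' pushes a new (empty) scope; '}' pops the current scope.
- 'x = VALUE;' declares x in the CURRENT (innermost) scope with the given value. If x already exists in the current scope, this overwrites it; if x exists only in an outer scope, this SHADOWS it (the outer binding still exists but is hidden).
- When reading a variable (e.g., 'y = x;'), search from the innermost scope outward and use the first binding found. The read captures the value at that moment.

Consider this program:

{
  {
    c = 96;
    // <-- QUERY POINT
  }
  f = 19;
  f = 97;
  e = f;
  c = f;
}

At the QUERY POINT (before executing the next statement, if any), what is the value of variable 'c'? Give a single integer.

Step 1: enter scope (depth=1)
Step 2: enter scope (depth=2)
Step 3: declare c=96 at depth 2
Visible at query point: c=96

Answer: 96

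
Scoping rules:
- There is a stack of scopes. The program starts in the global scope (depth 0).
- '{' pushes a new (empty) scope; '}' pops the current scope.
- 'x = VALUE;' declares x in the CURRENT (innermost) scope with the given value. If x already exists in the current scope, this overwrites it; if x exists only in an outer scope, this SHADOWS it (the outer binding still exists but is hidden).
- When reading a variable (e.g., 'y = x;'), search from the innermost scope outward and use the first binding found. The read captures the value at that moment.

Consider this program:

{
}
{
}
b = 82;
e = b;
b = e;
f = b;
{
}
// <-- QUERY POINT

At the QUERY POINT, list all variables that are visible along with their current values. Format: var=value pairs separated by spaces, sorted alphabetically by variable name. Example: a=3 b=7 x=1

Step 1: enter scope (depth=1)
Step 2: exit scope (depth=0)
Step 3: enter scope (depth=1)
Step 4: exit scope (depth=0)
Step 5: declare b=82 at depth 0
Step 6: declare e=(read b)=82 at depth 0
Step 7: declare b=(read e)=82 at depth 0
Step 8: declare f=(read b)=82 at depth 0
Step 9: enter scope (depth=1)
Step 10: exit scope (depth=0)
Visible at query point: b=82 e=82 f=82

Answer: b=82 e=82 f=82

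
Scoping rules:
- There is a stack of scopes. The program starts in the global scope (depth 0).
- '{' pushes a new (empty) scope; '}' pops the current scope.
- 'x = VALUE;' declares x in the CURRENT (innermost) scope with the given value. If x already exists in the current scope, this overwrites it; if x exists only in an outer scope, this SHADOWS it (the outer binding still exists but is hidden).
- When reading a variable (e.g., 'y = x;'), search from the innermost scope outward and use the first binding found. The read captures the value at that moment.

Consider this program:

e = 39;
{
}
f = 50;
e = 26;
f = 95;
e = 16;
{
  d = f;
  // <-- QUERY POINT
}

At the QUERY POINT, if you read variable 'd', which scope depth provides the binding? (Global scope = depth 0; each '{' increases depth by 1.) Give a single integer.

Step 1: declare e=39 at depth 0
Step 2: enter scope (depth=1)
Step 3: exit scope (depth=0)
Step 4: declare f=50 at depth 0
Step 5: declare e=26 at depth 0
Step 6: declare f=95 at depth 0
Step 7: declare e=16 at depth 0
Step 8: enter scope (depth=1)
Step 9: declare d=(read f)=95 at depth 1
Visible at query point: d=95 e=16 f=95

Answer: 1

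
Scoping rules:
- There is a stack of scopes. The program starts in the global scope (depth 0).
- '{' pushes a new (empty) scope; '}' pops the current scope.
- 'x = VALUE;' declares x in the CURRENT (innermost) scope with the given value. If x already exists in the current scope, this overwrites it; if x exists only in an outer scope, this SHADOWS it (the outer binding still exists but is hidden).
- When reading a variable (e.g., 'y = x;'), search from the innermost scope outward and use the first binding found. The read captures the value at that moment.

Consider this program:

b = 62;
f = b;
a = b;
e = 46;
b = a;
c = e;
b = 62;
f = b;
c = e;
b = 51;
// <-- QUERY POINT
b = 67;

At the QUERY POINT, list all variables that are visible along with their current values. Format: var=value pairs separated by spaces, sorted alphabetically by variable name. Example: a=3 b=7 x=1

Step 1: declare b=62 at depth 0
Step 2: declare f=(read b)=62 at depth 0
Step 3: declare a=(read b)=62 at depth 0
Step 4: declare e=46 at depth 0
Step 5: declare b=(read a)=62 at depth 0
Step 6: declare c=(read e)=46 at depth 0
Step 7: declare b=62 at depth 0
Step 8: declare f=(read b)=62 at depth 0
Step 9: declare c=(read e)=46 at depth 0
Step 10: declare b=51 at depth 0
Visible at query point: a=62 b=51 c=46 e=46 f=62

Answer: a=62 b=51 c=46 e=46 f=62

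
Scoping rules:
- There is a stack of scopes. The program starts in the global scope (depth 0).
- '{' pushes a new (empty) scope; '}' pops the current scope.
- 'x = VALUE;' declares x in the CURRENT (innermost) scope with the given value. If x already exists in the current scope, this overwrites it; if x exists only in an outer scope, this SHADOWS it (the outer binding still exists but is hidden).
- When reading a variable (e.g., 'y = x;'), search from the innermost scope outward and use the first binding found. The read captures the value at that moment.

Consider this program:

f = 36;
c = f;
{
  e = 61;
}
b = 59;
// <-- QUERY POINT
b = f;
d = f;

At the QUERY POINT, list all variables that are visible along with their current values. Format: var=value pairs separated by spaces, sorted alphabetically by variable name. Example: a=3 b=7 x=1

Answer: b=59 c=36 f=36

Derivation:
Step 1: declare f=36 at depth 0
Step 2: declare c=(read f)=36 at depth 0
Step 3: enter scope (depth=1)
Step 4: declare e=61 at depth 1
Step 5: exit scope (depth=0)
Step 6: declare b=59 at depth 0
Visible at query point: b=59 c=36 f=36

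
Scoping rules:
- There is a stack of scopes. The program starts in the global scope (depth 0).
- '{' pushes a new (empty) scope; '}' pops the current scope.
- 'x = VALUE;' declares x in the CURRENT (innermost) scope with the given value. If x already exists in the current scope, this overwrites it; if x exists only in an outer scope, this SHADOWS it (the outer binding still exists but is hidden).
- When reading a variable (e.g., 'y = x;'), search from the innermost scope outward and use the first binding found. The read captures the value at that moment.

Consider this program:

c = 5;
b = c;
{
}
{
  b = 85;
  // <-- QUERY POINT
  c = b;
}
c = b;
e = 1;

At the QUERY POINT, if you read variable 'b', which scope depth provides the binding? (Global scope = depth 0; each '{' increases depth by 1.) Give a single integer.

Step 1: declare c=5 at depth 0
Step 2: declare b=(read c)=5 at depth 0
Step 3: enter scope (depth=1)
Step 4: exit scope (depth=0)
Step 5: enter scope (depth=1)
Step 6: declare b=85 at depth 1
Visible at query point: b=85 c=5

Answer: 1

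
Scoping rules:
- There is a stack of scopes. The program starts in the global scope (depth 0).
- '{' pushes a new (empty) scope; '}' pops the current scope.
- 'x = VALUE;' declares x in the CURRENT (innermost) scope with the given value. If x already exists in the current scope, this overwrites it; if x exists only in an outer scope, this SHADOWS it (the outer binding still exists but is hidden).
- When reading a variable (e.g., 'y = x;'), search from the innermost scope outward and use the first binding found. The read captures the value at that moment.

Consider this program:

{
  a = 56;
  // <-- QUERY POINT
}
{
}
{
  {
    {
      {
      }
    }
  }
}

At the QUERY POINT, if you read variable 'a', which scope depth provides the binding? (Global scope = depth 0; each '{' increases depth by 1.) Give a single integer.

Step 1: enter scope (depth=1)
Step 2: declare a=56 at depth 1
Visible at query point: a=56

Answer: 1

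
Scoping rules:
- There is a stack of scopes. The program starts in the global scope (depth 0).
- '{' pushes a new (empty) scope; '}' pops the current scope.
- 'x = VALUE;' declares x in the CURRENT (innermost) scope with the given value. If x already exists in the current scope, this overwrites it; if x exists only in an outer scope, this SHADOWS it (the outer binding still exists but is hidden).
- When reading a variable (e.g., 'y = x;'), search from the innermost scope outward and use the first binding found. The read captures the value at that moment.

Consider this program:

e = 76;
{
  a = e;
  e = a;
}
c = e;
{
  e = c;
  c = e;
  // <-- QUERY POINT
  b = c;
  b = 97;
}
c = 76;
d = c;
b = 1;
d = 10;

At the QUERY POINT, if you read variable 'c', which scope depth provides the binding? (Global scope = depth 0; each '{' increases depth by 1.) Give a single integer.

Step 1: declare e=76 at depth 0
Step 2: enter scope (depth=1)
Step 3: declare a=(read e)=76 at depth 1
Step 4: declare e=(read a)=76 at depth 1
Step 5: exit scope (depth=0)
Step 6: declare c=(read e)=76 at depth 0
Step 7: enter scope (depth=1)
Step 8: declare e=(read c)=76 at depth 1
Step 9: declare c=(read e)=76 at depth 1
Visible at query point: c=76 e=76

Answer: 1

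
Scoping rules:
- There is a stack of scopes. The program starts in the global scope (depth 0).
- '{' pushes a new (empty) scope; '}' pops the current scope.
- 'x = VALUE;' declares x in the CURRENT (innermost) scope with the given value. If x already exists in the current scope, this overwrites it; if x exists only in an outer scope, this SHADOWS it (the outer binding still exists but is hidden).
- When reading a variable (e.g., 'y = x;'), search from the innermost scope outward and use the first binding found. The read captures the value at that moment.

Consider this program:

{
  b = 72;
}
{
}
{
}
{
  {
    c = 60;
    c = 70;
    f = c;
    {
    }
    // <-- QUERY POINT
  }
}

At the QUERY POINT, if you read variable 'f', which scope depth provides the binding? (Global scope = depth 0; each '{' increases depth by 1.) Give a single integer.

Step 1: enter scope (depth=1)
Step 2: declare b=72 at depth 1
Step 3: exit scope (depth=0)
Step 4: enter scope (depth=1)
Step 5: exit scope (depth=0)
Step 6: enter scope (depth=1)
Step 7: exit scope (depth=0)
Step 8: enter scope (depth=1)
Step 9: enter scope (depth=2)
Step 10: declare c=60 at depth 2
Step 11: declare c=70 at depth 2
Step 12: declare f=(read c)=70 at depth 2
Step 13: enter scope (depth=3)
Step 14: exit scope (depth=2)
Visible at query point: c=70 f=70

Answer: 2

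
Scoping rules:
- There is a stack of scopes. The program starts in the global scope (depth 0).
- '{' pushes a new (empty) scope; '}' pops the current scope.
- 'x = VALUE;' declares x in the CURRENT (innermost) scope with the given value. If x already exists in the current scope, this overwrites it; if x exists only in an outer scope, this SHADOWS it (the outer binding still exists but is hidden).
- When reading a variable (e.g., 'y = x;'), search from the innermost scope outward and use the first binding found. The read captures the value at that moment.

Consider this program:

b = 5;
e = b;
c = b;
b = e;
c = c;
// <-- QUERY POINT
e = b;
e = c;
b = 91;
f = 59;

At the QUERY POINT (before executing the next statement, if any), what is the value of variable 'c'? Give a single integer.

Answer: 5

Derivation:
Step 1: declare b=5 at depth 0
Step 2: declare e=(read b)=5 at depth 0
Step 3: declare c=(read b)=5 at depth 0
Step 4: declare b=(read e)=5 at depth 0
Step 5: declare c=(read c)=5 at depth 0
Visible at query point: b=5 c=5 e=5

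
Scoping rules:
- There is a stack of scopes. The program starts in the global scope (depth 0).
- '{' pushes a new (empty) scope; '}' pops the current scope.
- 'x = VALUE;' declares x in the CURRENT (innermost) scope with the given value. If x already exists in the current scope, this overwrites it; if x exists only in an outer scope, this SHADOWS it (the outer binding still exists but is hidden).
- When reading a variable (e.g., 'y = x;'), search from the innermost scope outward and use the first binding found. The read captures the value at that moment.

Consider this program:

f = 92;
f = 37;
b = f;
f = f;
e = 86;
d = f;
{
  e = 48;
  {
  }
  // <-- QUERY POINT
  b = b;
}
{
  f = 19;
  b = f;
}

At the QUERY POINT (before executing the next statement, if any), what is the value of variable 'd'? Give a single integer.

Step 1: declare f=92 at depth 0
Step 2: declare f=37 at depth 0
Step 3: declare b=(read f)=37 at depth 0
Step 4: declare f=(read f)=37 at depth 0
Step 5: declare e=86 at depth 0
Step 6: declare d=(read f)=37 at depth 0
Step 7: enter scope (depth=1)
Step 8: declare e=48 at depth 1
Step 9: enter scope (depth=2)
Step 10: exit scope (depth=1)
Visible at query point: b=37 d=37 e=48 f=37

Answer: 37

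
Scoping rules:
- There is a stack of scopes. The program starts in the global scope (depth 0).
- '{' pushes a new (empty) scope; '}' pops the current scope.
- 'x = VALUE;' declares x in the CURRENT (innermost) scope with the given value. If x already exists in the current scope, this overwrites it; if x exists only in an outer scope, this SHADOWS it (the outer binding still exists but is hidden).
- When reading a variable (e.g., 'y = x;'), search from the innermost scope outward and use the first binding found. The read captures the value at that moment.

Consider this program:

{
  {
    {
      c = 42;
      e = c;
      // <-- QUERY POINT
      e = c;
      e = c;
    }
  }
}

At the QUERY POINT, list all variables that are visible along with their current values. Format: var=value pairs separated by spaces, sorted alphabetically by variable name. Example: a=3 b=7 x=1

Step 1: enter scope (depth=1)
Step 2: enter scope (depth=2)
Step 3: enter scope (depth=3)
Step 4: declare c=42 at depth 3
Step 5: declare e=(read c)=42 at depth 3
Visible at query point: c=42 e=42

Answer: c=42 e=42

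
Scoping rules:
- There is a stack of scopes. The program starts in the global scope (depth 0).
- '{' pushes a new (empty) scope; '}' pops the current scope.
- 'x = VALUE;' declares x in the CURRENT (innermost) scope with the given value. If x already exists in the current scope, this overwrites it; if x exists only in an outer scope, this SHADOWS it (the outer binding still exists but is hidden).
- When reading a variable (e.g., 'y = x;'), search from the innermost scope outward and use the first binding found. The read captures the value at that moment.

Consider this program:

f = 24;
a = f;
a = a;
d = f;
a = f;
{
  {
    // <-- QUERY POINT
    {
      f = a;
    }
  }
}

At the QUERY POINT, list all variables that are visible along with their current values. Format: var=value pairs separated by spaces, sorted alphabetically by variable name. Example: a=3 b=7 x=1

Answer: a=24 d=24 f=24

Derivation:
Step 1: declare f=24 at depth 0
Step 2: declare a=(read f)=24 at depth 0
Step 3: declare a=(read a)=24 at depth 0
Step 4: declare d=(read f)=24 at depth 0
Step 5: declare a=(read f)=24 at depth 0
Step 6: enter scope (depth=1)
Step 7: enter scope (depth=2)
Visible at query point: a=24 d=24 f=24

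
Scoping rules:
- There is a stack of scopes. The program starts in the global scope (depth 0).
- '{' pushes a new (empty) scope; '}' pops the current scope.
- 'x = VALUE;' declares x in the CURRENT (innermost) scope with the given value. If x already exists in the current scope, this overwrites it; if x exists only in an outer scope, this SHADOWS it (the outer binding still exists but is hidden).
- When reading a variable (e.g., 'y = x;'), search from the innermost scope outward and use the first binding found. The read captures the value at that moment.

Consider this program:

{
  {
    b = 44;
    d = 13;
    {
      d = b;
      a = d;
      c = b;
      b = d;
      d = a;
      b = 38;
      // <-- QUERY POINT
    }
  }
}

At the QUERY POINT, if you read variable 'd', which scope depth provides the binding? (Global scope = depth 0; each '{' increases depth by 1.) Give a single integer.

Step 1: enter scope (depth=1)
Step 2: enter scope (depth=2)
Step 3: declare b=44 at depth 2
Step 4: declare d=13 at depth 2
Step 5: enter scope (depth=3)
Step 6: declare d=(read b)=44 at depth 3
Step 7: declare a=(read d)=44 at depth 3
Step 8: declare c=(read b)=44 at depth 3
Step 9: declare b=(read d)=44 at depth 3
Step 10: declare d=(read a)=44 at depth 3
Step 11: declare b=38 at depth 3
Visible at query point: a=44 b=38 c=44 d=44

Answer: 3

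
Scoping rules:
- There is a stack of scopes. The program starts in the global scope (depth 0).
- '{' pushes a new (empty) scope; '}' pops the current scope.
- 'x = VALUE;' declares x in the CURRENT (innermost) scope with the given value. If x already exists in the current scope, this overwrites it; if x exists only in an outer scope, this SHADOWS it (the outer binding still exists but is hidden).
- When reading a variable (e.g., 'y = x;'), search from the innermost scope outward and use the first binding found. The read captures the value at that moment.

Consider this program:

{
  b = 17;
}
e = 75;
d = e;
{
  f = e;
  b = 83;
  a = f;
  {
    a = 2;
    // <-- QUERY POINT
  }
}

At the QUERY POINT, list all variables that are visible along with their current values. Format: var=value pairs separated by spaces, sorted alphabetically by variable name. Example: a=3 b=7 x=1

Step 1: enter scope (depth=1)
Step 2: declare b=17 at depth 1
Step 3: exit scope (depth=0)
Step 4: declare e=75 at depth 0
Step 5: declare d=(read e)=75 at depth 0
Step 6: enter scope (depth=1)
Step 7: declare f=(read e)=75 at depth 1
Step 8: declare b=83 at depth 1
Step 9: declare a=(read f)=75 at depth 1
Step 10: enter scope (depth=2)
Step 11: declare a=2 at depth 2
Visible at query point: a=2 b=83 d=75 e=75 f=75

Answer: a=2 b=83 d=75 e=75 f=75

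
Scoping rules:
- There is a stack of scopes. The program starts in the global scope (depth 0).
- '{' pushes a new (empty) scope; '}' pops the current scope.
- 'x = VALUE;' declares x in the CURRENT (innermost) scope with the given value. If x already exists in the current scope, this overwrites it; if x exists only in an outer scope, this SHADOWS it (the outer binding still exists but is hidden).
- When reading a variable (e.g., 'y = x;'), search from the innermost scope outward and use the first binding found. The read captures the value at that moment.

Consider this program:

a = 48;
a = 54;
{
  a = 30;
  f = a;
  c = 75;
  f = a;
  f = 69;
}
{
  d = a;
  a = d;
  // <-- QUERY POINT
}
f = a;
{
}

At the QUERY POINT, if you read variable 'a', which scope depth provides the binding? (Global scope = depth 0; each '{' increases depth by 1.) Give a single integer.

Step 1: declare a=48 at depth 0
Step 2: declare a=54 at depth 0
Step 3: enter scope (depth=1)
Step 4: declare a=30 at depth 1
Step 5: declare f=(read a)=30 at depth 1
Step 6: declare c=75 at depth 1
Step 7: declare f=(read a)=30 at depth 1
Step 8: declare f=69 at depth 1
Step 9: exit scope (depth=0)
Step 10: enter scope (depth=1)
Step 11: declare d=(read a)=54 at depth 1
Step 12: declare a=(read d)=54 at depth 1
Visible at query point: a=54 d=54

Answer: 1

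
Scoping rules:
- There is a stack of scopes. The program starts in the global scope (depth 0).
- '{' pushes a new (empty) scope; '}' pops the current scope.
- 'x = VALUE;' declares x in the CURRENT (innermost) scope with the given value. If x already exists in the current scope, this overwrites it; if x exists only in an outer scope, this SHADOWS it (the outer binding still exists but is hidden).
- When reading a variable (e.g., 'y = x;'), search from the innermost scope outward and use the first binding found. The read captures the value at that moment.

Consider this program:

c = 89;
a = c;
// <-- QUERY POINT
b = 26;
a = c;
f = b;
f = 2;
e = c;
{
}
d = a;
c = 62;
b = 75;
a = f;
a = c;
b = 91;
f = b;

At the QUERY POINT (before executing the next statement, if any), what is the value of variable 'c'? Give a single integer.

Answer: 89

Derivation:
Step 1: declare c=89 at depth 0
Step 2: declare a=(read c)=89 at depth 0
Visible at query point: a=89 c=89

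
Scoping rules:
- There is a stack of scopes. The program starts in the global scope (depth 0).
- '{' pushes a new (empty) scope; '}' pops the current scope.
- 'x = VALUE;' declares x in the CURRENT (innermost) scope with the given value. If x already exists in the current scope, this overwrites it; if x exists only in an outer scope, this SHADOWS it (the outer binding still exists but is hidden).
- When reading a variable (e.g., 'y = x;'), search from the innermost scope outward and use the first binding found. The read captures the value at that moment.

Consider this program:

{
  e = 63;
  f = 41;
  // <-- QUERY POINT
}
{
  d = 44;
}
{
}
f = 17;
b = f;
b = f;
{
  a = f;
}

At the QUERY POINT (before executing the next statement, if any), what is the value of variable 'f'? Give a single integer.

Answer: 41

Derivation:
Step 1: enter scope (depth=1)
Step 2: declare e=63 at depth 1
Step 3: declare f=41 at depth 1
Visible at query point: e=63 f=41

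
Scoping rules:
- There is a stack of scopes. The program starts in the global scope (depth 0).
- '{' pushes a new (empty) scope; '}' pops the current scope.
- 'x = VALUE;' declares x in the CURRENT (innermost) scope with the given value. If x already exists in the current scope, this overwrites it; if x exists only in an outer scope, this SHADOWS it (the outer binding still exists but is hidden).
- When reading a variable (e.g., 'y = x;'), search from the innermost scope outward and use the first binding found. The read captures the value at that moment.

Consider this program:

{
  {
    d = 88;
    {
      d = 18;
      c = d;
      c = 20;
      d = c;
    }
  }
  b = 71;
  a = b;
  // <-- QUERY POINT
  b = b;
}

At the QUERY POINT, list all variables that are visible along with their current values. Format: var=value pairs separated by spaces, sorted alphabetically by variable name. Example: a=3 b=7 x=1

Answer: a=71 b=71

Derivation:
Step 1: enter scope (depth=1)
Step 2: enter scope (depth=2)
Step 3: declare d=88 at depth 2
Step 4: enter scope (depth=3)
Step 5: declare d=18 at depth 3
Step 6: declare c=(read d)=18 at depth 3
Step 7: declare c=20 at depth 3
Step 8: declare d=(read c)=20 at depth 3
Step 9: exit scope (depth=2)
Step 10: exit scope (depth=1)
Step 11: declare b=71 at depth 1
Step 12: declare a=(read b)=71 at depth 1
Visible at query point: a=71 b=71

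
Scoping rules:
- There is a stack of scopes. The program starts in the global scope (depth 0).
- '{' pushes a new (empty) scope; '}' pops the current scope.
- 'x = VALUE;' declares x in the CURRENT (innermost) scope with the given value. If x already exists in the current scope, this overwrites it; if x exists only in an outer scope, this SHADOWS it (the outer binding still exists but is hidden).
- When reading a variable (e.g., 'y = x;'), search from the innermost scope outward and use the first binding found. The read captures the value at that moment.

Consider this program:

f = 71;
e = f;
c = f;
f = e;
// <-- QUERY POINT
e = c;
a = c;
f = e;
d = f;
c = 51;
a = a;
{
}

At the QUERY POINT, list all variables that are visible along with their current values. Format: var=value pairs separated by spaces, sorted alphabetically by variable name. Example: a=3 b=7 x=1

Step 1: declare f=71 at depth 0
Step 2: declare e=(read f)=71 at depth 0
Step 3: declare c=(read f)=71 at depth 0
Step 4: declare f=(read e)=71 at depth 0
Visible at query point: c=71 e=71 f=71

Answer: c=71 e=71 f=71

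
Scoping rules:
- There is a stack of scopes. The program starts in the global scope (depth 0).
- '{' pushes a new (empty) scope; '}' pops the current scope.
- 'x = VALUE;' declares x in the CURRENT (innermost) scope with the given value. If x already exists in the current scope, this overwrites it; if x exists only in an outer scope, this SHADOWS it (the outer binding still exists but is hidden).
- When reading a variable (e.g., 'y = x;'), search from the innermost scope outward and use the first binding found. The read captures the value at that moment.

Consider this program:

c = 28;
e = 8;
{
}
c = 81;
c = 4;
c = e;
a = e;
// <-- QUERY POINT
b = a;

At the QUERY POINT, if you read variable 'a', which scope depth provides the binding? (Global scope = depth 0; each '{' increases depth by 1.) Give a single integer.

Answer: 0

Derivation:
Step 1: declare c=28 at depth 0
Step 2: declare e=8 at depth 0
Step 3: enter scope (depth=1)
Step 4: exit scope (depth=0)
Step 5: declare c=81 at depth 0
Step 6: declare c=4 at depth 0
Step 7: declare c=(read e)=8 at depth 0
Step 8: declare a=(read e)=8 at depth 0
Visible at query point: a=8 c=8 e=8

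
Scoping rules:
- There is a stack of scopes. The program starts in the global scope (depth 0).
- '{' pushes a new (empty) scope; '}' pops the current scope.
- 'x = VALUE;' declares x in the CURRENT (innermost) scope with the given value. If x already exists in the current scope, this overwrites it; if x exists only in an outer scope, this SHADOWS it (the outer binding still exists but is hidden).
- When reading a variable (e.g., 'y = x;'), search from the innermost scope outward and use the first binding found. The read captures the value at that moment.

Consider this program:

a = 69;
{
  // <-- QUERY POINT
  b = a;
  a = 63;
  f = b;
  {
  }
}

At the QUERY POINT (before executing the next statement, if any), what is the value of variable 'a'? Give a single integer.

Answer: 69

Derivation:
Step 1: declare a=69 at depth 0
Step 2: enter scope (depth=1)
Visible at query point: a=69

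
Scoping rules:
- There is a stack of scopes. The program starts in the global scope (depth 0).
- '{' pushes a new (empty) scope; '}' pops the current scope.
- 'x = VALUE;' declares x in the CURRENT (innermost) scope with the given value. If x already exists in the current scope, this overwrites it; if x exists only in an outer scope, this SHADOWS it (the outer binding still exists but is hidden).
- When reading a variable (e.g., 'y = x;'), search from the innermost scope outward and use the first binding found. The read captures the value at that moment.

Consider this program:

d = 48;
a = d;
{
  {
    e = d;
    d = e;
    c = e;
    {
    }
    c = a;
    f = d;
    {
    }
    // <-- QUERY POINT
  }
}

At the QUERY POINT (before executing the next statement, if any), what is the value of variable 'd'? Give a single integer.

Step 1: declare d=48 at depth 0
Step 2: declare a=(read d)=48 at depth 0
Step 3: enter scope (depth=1)
Step 4: enter scope (depth=2)
Step 5: declare e=(read d)=48 at depth 2
Step 6: declare d=(read e)=48 at depth 2
Step 7: declare c=(read e)=48 at depth 2
Step 8: enter scope (depth=3)
Step 9: exit scope (depth=2)
Step 10: declare c=(read a)=48 at depth 2
Step 11: declare f=(read d)=48 at depth 2
Step 12: enter scope (depth=3)
Step 13: exit scope (depth=2)
Visible at query point: a=48 c=48 d=48 e=48 f=48

Answer: 48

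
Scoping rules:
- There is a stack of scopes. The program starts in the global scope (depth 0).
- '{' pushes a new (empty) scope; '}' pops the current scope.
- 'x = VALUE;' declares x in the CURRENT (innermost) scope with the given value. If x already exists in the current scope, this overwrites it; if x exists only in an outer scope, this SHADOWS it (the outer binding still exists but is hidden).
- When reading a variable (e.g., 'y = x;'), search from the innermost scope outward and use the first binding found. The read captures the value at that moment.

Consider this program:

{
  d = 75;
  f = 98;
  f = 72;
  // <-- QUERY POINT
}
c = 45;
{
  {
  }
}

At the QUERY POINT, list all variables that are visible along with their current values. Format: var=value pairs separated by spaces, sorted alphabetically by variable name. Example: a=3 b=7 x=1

Answer: d=75 f=72

Derivation:
Step 1: enter scope (depth=1)
Step 2: declare d=75 at depth 1
Step 3: declare f=98 at depth 1
Step 4: declare f=72 at depth 1
Visible at query point: d=75 f=72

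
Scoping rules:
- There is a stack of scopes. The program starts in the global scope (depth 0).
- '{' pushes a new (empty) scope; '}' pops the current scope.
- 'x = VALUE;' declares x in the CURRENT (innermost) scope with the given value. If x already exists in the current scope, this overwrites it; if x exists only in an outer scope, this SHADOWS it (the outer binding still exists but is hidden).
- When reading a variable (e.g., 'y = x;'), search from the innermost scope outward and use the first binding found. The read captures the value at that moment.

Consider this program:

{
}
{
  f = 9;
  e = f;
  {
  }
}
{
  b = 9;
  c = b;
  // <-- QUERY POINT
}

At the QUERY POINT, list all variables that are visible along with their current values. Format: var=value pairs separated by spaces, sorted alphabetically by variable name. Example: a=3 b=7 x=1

Answer: b=9 c=9

Derivation:
Step 1: enter scope (depth=1)
Step 2: exit scope (depth=0)
Step 3: enter scope (depth=1)
Step 4: declare f=9 at depth 1
Step 5: declare e=(read f)=9 at depth 1
Step 6: enter scope (depth=2)
Step 7: exit scope (depth=1)
Step 8: exit scope (depth=0)
Step 9: enter scope (depth=1)
Step 10: declare b=9 at depth 1
Step 11: declare c=(read b)=9 at depth 1
Visible at query point: b=9 c=9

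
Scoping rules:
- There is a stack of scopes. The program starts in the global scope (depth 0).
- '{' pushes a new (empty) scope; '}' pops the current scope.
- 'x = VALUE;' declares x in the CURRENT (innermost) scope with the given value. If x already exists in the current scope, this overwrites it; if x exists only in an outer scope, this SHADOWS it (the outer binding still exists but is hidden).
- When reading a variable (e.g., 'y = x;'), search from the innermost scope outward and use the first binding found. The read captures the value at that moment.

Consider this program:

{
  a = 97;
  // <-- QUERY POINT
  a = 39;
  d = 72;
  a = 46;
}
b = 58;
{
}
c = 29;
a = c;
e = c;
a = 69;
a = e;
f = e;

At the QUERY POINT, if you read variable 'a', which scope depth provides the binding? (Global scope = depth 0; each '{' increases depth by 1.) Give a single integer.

Step 1: enter scope (depth=1)
Step 2: declare a=97 at depth 1
Visible at query point: a=97

Answer: 1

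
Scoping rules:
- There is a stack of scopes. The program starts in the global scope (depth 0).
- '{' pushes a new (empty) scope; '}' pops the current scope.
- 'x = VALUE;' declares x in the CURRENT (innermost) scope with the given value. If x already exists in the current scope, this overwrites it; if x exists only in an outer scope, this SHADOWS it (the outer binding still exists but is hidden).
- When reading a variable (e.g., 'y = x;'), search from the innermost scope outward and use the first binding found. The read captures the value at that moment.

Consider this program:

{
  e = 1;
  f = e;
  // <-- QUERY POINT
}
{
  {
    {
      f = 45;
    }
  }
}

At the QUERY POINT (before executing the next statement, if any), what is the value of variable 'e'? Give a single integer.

Step 1: enter scope (depth=1)
Step 2: declare e=1 at depth 1
Step 3: declare f=(read e)=1 at depth 1
Visible at query point: e=1 f=1

Answer: 1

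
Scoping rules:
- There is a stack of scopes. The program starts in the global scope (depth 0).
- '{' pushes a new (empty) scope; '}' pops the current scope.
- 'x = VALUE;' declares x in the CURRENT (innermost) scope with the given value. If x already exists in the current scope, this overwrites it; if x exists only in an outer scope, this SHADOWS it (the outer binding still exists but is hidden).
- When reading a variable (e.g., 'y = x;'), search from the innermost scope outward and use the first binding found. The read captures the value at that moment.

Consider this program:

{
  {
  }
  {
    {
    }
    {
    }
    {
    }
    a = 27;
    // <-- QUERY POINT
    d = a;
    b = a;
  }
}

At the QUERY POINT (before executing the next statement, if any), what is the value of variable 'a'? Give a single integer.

Answer: 27

Derivation:
Step 1: enter scope (depth=1)
Step 2: enter scope (depth=2)
Step 3: exit scope (depth=1)
Step 4: enter scope (depth=2)
Step 5: enter scope (depth=3)
Step 6: exit scope (depth=2)
Step 7: enter scope (depth=3)
Step 8: exit scope (depth=2)
Step 9: enter scope (depth=3)
Step 10: exit scope (depth=2)
Step 11: declare a=27 at depth 2
Visible at query point: a=27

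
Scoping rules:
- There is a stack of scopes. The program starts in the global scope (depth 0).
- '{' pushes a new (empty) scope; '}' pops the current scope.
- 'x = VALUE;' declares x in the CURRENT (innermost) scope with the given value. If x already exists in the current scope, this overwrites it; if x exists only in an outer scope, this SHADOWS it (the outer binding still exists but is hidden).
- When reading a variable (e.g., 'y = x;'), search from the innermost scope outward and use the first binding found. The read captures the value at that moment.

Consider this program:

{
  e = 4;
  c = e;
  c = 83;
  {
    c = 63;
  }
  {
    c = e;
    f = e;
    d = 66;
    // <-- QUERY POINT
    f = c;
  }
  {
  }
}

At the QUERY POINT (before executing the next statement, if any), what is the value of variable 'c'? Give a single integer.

Step 1: enter scope (depth=1)
Step 2: declare e=4 at depth 1
Step 3: declare c=(read e)=4 at depth 1
Step 4: declare c=83 at depth 1
Step 5: enter scope (depth=2)
Step 6: declare c=63 at depth 2
Step 7: exit scope (depth=1)
Step 8: enter scope (depth=2)
Step 9: declare c=(read e)=4 at depth 2
Step 10: declare f=(read e)=4 at depth 2
Step 11: declare d=66 at depth 2
Visible at query point: c=4 d=66 e=4 f=4

Answer: 4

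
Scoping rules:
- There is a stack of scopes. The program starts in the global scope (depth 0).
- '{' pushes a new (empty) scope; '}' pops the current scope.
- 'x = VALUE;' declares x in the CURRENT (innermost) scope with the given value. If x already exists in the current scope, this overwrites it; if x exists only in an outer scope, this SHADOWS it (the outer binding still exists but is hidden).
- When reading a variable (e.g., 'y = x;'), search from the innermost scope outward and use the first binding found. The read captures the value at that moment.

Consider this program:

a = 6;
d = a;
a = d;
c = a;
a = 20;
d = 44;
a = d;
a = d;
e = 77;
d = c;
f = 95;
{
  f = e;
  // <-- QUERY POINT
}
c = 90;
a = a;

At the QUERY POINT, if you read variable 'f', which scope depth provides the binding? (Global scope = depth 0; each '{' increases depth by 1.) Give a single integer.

Step 1: declare a=6 at depth 0
Step 2: declare d=(read a)=6 at depth 0
Step 3: declare a=(read d)=6 at depth 0
Step 4: declare c=(read a)=6 at depth 0
Step 5: declare a=20 at depth 0
Step 6: declare d=44 at depth 0
Step 7: declare a=(read d)=44 at depth 0
Step 8: declare a=(read d)=44 at depth 0
Step 9: declare e=77 at depth 0
Step 10: declare d=(read c)=6 at depth 0
Step 11: declare f=95 at depth 0
Step 12: enter scope (depth=1)
Step 13: declare f=(read e)=77 at depth 1
Visible at query point: a=44 c=6 d=6 e=77 f=77

Answer: 1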